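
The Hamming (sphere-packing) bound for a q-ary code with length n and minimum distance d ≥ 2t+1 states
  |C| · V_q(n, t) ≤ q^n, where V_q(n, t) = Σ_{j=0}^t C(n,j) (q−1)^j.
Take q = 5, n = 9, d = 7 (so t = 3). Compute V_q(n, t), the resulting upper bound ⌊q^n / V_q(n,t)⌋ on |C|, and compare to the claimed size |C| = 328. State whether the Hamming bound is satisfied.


V_q(n, t) = 5989, q^n = 1953125, Hamming bound = 326, |C| = 328 > bound (violated).

Step 1: Compute V_q(n, t) = Σ_{j=0}^3 C(n, j) (q−1)^j.
  j = 0: C(9,0)·(4)^0 = 1·1 = 1.
  j = 1: C(9,1)·(4)^1 = 9·4 = 36.
  j = 2: C(9,2)·(4)^2 = 36·16 = 576.
  j = 3: C(9,3)·(4)^3 = 84·64 = 5376.
  V_q(n, t) = 1 + 36 + 576 + 5376 = 5989.
Step 2: q^n = 5^9 = 1953125.
Step 3: Hamming bound ⌊q^n / V_q(n,t)⌋ = ⌊1953125/5989⌋ = 326.
Step 4: Compare |C| = 328 to 326: violated.
The claimed |C| lies above the Hamming bound, so no 5-ary code of length 9 with d ≥ 7 can have 328 codewords.


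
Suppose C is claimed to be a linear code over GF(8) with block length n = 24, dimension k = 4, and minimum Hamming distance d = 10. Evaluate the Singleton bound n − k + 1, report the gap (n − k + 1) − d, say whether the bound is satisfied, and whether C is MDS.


Singleton RHS = n − k + 1 = 21, slack = 11, bound satisfied, not MDS.

Singleton bound: d ≤ n − k + 1.
Here n = 24, k = 4, so n − k + 1 = 21.
Given d = 10, check d ≤ 21: YES.
Slack = (n − k + 1) − d = 11.
The code is NOT MDS (slack = 11 > 0).
Description: the claimed parameters are [24, 4, 10]_8; such a code would be non-MDS.


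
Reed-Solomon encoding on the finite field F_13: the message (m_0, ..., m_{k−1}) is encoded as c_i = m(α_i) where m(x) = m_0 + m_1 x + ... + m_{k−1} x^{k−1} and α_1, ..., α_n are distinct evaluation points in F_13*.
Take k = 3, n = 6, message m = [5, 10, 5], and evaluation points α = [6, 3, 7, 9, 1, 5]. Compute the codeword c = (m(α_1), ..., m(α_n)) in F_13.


c = [11, 2, 8, 6, 7, 11]

Message polynomial: m(x) = 5 + 10·x + 5·x^2 (mod 13).
For each evaluation point α_i, compute m(α_i) mod 13:
  α_1 = 6: Horner steps 5 → 1 → 11, so m(6) = 11.
  α_2 = 3: Horner steps 5 → 12 → 2, so m(3) = 2.
  α_3 = 7: Horner steps 5 → 6 → 8, so m(7) = 8.
  α_4 = 9: Horner steps 5 → 3 → 6, so m(9) = 6.
  α_5 = 1: Horner steps 5 → 2 → 7, so m(1) = 7.
  α_6 = 5: Horner steps 5 → 9 → 11, so m(5) = 11.
Codeword c = [11, 2, 8, 6, 7, 11] ∈ F_13^6.


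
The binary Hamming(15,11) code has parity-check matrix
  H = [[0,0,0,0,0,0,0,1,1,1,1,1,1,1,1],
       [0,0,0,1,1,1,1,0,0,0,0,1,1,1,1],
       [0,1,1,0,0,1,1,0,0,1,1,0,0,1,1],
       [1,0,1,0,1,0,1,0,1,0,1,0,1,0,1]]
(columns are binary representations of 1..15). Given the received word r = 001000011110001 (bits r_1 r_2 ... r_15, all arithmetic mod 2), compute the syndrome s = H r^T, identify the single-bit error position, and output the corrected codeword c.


s = (1, 1, 0, 0)^T, error position = 12, corrected codeword c = 001000011111001

Compute s = H r^T mod 2 one row at a time:
  s_1 = 1 + 1 + 1 + 1 + 0 + 0 + 0 + 1 = 5 ≡ 1 (mod 2).
  s_2 = 0 + 0 + 0 + 0 + 0 + 0 + 0 + 1 = 1 ≡ 1 (mod 2).
  s_3 = 0 + 1 + 0 + 0 + 1 + 1 + 0 + 1 = 4 ≡ 0 (mod 2).
  s_4 = 0 + 1 + 0 + 0 + 1 + 1 + 0 + 1 = 4 ≡ 0 (mod 2).
s = (1, 1, 0, 0)^T — this equals column 12 of H (binary 1100), so error is at position 12.
Correct: flip bit 12 of r = 001000011110001 to get c = 001000011111001.


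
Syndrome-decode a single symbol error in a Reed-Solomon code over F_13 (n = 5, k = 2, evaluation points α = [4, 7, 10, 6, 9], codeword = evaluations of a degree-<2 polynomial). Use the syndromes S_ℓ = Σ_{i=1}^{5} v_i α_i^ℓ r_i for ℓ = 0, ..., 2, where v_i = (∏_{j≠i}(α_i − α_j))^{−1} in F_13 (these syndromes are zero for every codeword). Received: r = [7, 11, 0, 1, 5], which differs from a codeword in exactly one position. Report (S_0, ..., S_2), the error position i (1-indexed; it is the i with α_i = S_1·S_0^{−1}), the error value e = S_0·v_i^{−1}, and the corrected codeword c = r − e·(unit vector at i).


S = (9, 12, 3), error at position 3, error magnitude e = 11, c = [7, 11, 2, 1, 5].

Step 1: column multipliers v_i = (∏_{j≠i}(α_i − α_j))^{−1} mod 13.
  i = 1 (α = 4): (4−7)(4−10)(4−6)(4−9) = (−3)·(−6)·(−2)·(−5) = 180 ≡ 11, so v_1 = 11^{−1} = 6 (mod 13).
  i = 2 (α = 7): (7−4)(7−10)(7−6)(7−9) = 3·(−3)·1·(−2) = 18 ≡ 5, so v_2 = 5^{−1} = 8 (mod 13).
  i = 3 (α = 10): (10−4)(10−7)(10−6)(10−9) = 6·3·4·1 = 72 ≡ 7, so v_3 = 7^{−1} = 2 (mod 13).
  i = 4 (α = 6): (6−4)(6−7)(6−10)(6−9) = 2·(−1)·(−4)·(−3) = −24 ≡ 2, so v_4 = 2^{−1} = 7 (mod 13).
  i = 5 (α = 9): (9−4)(9−7)(9−10)(9−6) = 5·2·(−1)·3 = −30 ≡ 9, so v_5 = 9^{−1} = 3 (mod 13).
  v = [6, 8, 2, 7, 3].
Step 2: syndromes of r = [7, 11, 0, 1, 5] (all sums mod 13).
  S_0 = Σ v_i r_i = 6·7 + 8·11 + 2·0 + 7·1 + 3·5 = 152 ≡ 9.
  S_1 = Σ v_i α_i r_i = 6·4·7 + 8·7·11 + 2·10·0 + 7·6·1 + 3·9·5 = 961 ≡ 12.
  α_i^2 mod 13 = [3, 10, 9, 10, 3].
  S_2 = Σ v_i α_i^2 r_i = 6·3·7 + 8·10·11 + 2·9·0 + 7·10·1 + 3·3·5 = 1121 ≡ 3.
  S = (9, 12, 3) ≠ 0, so r is not a codeword (an error is present).
Step 3: locate the error. For a single error e at position i, S_ℓ = v_i·e·α_i^ℓ, so α_err = S_1/S_0.
  S_0^{−1} = 9^{−1} = 3 (mod 13), so α_err = 12·3 = 36 ≡ 10 = α_3. Error position i = 3.
  Consistency check: S_2/S_1 = 3·12 = 36 ≡ 10 = α_err ✓ (single-error assumption holds).
Step 4: error magnitude e = S_0/v_3 = S_0·∏_{j≠3}(α_3 − α_j) = 9·7 = 63 ≡ 11 (mod 13).
Step 5: correct position 3: c_3 = r_3 − e = 0 − 11 ≡ 2 (mod 13). Hence c = [7, 11, 2, 1, 5].
  Check: interpolating c through the α_i gives m(x) = 6 + 10·x (degree < 2) with m(α_i) = c_i for every i, so c is indeed a codeword.


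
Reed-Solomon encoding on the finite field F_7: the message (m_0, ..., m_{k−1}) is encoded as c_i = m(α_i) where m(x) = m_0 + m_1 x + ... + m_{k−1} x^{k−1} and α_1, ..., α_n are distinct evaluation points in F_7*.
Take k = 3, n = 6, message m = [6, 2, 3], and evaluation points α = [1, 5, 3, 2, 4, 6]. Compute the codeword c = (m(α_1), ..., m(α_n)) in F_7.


c = [4, 0, 4, 1, 6, 0]

Message polynomial: m(x) = 6 + 2·x + 3·x^2 (mod 7).
For each evaluation point α_i, compute m(α_i) mod 7:
  α_1 = 1: Horner steps 3 → 5 → 4, so m(1) = 4.
  α_2 = 5: Horner steps 3 → 3 → 0, so m(5) = 0.
  α_3 = 3: Horner steps 3 → 4 → 4, so m(3) = 4.
  α_4 = 2: Horner steps 3 → 1 → 1, so m(2) = 1.
  α_5 = 4: Horner steps 3 → 0 → 6, so m(4) = 6.
  α_6 = 6: Horner steps 3 → 6 → 0, so m(6) = 0.
Codeword c = [4, 0, 4, 1, 6, 0] ∈ F_7^6.


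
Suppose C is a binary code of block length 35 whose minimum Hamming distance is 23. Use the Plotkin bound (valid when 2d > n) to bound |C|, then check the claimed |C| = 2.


Plotkin bound M ≤ 4; given |C| = 2 ≤ bound (satisfied).

Check applicability: 2d = 46, n = 35.
2d − n = 11 > 0, so Plotkin applies.
Compute d/(2d−n) = 23/11 ≈ 2.0909.
⌊d/(2d−n)⌋ = 2.
Plotkin bound: M ≤ 2·2 = 4.
Given |C| = 2, check: satisfied.
This |C| is below the Plotkin bound.


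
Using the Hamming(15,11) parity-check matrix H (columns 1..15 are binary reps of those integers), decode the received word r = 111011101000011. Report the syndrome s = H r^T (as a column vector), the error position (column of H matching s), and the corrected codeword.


s = (1, 1, 0, 0)^T, error position = 12, corrected codeword c = 111011101001011

Compute s = H r^T mod 2 one row at a time:
  s_1 = 0 + 1 + 0 + 0 + 0 + 0 + 1 + 1 = 3 ≡ 1 (mod 2).
  s_2 = 0 + 1 + 1 + 1 + 0 + 0 + 1 + 1 = 5 ≡ 1 (mod 2).
  s_3 = 1 + 1 + 1 + 1 + 0 + 0 + 1 + 1 = 6 ≡ 0 (mod 2).
  s_4 = 1 + 1 + 1 + 1 + 1 + 0 + 0 + 1 = 6 ≡ 0 (mod 2).
s = (1, 1, 0, 0)^T — this equals column 12 of H (binary 1100), so error is at position 12.
Correct: flip bit 12 of r = 111011101000011 to get c = 111011101001011.


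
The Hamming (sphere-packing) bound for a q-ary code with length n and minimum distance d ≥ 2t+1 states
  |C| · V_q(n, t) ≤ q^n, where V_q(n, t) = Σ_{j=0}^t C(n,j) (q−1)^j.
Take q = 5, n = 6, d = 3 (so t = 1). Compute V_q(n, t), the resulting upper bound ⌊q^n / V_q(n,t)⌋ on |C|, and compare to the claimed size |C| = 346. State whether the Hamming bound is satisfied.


V_q(n, t) = 25, q^n = 15625, Hamming bound = 625, |C| = 346 ≤ bound (satisfied).

Step 1: Compute V_q(n, t) = Σ_{j=0}^1 C(n, j) (q−1)^j.
  j = 0: C(6,0)·(4)^0 = 1·1 = 1.
  j = 1: C(6,1)·(4)^1 = 6·4 = 24.
  V_q(n, t) = 1 + 24 = 25.
Step 2: q^n = 5^6 = 15625.
Step 3: Hamming bound ⌊q^n / V_q(n,t)⌋ = ⌊15625/25⌋ = 625.
Step 4: Compare |C| = 346 to 625: satisfied.
The claimed |C| lies below the Hamming bound.


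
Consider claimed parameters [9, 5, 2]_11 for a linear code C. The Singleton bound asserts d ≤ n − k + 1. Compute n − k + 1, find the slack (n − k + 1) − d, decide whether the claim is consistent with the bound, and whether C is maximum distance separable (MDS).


Singleton RHS = n − k + 1 = 5, slack = 3, bound satisfied, not MDS.

Singleton bound: d ≤ n − k + 1.
Here n = 9, k = 5, so n − k + 1 = 5.
Given d = 2, check d ≤ 5: YES.
Slack = (n − k + 1) − d = 3.
The code is NOT MDS (slack = 3 > 0).
Description: the claimed parameters are [9, 5, 2]_11; such a code would be non-MDS.


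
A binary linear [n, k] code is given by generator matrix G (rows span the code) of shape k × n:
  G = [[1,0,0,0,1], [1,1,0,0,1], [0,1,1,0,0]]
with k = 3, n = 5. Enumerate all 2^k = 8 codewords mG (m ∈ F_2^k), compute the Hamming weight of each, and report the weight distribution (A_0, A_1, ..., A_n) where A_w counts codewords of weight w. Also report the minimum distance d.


Weight distribution: A_0 = 1, A_1 = 2, A_2 = 2, A_3 = 2, A_4 = 1. Minimum distance d = 1.

Enumerate all 2^3 = 8 messages m ∈ F_2^3.
For each, compute codeword c = mG in F_2^5, then tally its weight.
  m = 000 → c = 00000, weight = 0.
  m = 100 → c = 10001, weight = 2.
  m = 010 → c = 11001, weight = 3.
  m = 110 → c = 01000, weight = 1.
  m = 001 → c = 01100, weight = 2.
  m = 101 → c = 11101, weight = 4.
  m = 011 → c = 10101, weight = 3.
  m = 111 → c = 00100, weight = 1.
Tally weights:
  weight 0: 1 codewords.
  weight 1: 2 codewords.
  weight 2: 2 codewords.
  weight 3: 2 codewords.
  weight 4: 1 codewords.
Minimum distance d = smallest w > 0 with A_w > 0 = 1.
Sanity: Σ A_w = 8 = 2^3 = 8 ✓.


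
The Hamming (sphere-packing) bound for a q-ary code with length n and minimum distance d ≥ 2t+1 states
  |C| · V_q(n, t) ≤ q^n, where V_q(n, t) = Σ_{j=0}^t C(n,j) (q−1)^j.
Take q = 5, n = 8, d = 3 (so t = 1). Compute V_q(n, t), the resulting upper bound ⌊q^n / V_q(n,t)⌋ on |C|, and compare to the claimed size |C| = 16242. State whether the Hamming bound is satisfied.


V_q(n, t) = 33, q^n = 390625, Hamming bound = 11837, |C| = 16242 > bound (violated).

Step 1: Compute V_q(n, t) = Σ_{j=0}^1 C(n, j) (q−1)^j.
  j = 0: C(8,0)·(4)^0 = 1·1 = 1.
  j = 1: C(8,1)·(4)^1 = 8·4 = 32.
  V_q(n, t) = 1 + 32 = 33.
Step 2: q^n = 5^8 = 390625.
Step 3: Hamming bound ⌊q^n / V_q(n,t)⌋ = ⌊390625/33⌋ = 11837.
Step 4: Compare |C| = 16242 to 11837: violated.
The claimed |C| lies above the Hamming bound, so no 5-ary code of length 8 with d ≥ 3 can have 16242 codewords.


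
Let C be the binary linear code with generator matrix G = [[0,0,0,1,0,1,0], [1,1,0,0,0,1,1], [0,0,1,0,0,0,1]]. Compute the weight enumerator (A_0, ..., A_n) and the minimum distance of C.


Weight distribution: A_0 = 1, A_2 = 2, A_4 = 5. Minimum distance d = 2.

Enumerate all 2^3 = 8 messages m ∈ F_2^3.
For each, compute codeword c = mG in F_2^7, then tally its weight.
  m = 000 → c = 0000000, weight = 0.
  m = 100 → c = 0001010, weight = 2.
  m = 010 → c = 1100011, weight = 4.
  m = 110 → c = 1101001, weight = 4.
  m = 001 → c = 0010001, weight = 2.
  m = 101 → c = 0011011, weight = 4.
  m = 011 → c = 1110010, weight = 4.
  m = 111 → c = 1111000, weight = 4.
Tally weights:
  weight 0: 1 codewords.
  weight 2: 2 codewords.
  weight 4: 5 codewords.
Minimum distance d = smallest w > 0 with A_w > 0 = 2.
Sanity: Σ A_w = 8 = 2^3 = 8 ✓.


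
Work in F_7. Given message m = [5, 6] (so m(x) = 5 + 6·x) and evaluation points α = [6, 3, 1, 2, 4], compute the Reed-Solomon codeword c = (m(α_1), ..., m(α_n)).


c = [6, 2, 4, 3, 1]

Message polynomial: m(x) = 5 + 6·x (mod 7).
For each evaluation point α_i, compute m(α_i) mod 7:
  α_1 = 6: Horner steps 6 → 6, so m(6) = 6.
  α_2 = 3: Horner steps 6 → 2, so m(3) = 2.
  α_3 = 1: Horner steps 6 → 4, so m(1) = 4.
  α_4 = 2: Horner steps 6 → 3, so m(2) = 3.
  α_5 = 4: Horner steps 6 → 1, so m(4) = 1.
Codeword c = [6, 2, 4, 3, 1] ∈ F_7^5.


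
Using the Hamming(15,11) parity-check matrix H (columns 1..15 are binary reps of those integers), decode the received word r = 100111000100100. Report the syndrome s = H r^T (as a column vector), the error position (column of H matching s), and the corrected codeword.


s = (0, 0, 0, 1)^T, error position = 1, corrected codeword c = 000111000100100

Compute s = H r^T mod 2 one row at a time:
  s_1 = 0 + 0 + 1 + 0 + 0 + 1 + 0 + 0 = 2 ≡ 0 (mod 2).
  s_2 = 1 + 1 + 1 + 0 + 0 + 1 + 0 + 0 = 4 ≡ 0 (mod 2).
  s_3 = 0 + 0 + 1 + 0 + 1 + 0 + 0 + 0 = 2 ≡ 0 (mod 2).
  s_4 = 1 + 0 + 1 + 0 + 0 + 0 + 1 + 0 = 3 ≡ 1 (mod 2).
s = (0, 0, 0, 1)^T — this equals column 1 of H (binary 0001), so error is at position 1.
Correct: flip bit 1 of r = 100111000100100 to get c = 000111000100100.


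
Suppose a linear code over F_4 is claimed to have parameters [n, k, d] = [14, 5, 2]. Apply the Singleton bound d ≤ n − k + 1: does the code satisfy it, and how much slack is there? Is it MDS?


Singleton RHS = n − k + 1 = 10, slack = 8, bound satisfied, not MDS.

Singleton bound: d ≤ n − k + 1.
Here n = 14, k = 5, so n − k + 1 = 10.
Given d = 2, check d ≤ 10: YES.
Slack = (n − k + 1) − d = 8.
The code is NOT MDS (slack = 8 > 0).
Description: the claimed parameters are [14, 5, 2]_4; such a code would be non-MDS.


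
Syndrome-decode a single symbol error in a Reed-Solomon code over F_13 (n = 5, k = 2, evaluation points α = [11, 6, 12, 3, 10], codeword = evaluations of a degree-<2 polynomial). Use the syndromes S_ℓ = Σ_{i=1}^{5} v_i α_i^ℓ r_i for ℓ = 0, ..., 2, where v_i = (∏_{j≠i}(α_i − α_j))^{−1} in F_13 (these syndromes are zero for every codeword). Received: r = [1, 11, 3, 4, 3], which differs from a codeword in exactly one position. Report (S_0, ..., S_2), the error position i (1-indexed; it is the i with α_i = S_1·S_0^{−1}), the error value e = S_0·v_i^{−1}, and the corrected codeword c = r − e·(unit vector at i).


S = (1, 12, 1), error at position 3, error magnitude e = 4, c = [1, 11, 12, 4, 3].

Step 1: column multipliers v_i = (∏_{j≠i}(α_i − α_j))^{−1} mod 13.
  i = 1 (α = 11): (11−6)(11−12)(11−3)(11−10) = 5·(−1)·8·1 = −40 ≡ 12, so v_1 = 12^{−1} = 12 (mod 13).
  i = 2 (α = 6): (6−11)(6−12)(6−3)(6−10) = (−5)·(−6)·3·(−4) = −360 ≡ 4, so v_2 = 4^{−1} = 10 (mod 13).
  i = 3 (α = 12): (12−11)(12−6)(12−3)(12−10) = 1·6·9·2 = 108 ≡ 4, so v_3 = 4^{−1} = 10 (mod 13).
  i = 4 (α = 3): (3−11)(3−6)(3−12)(3−10) = (−8)·(−3)·(−9)·(−7) = 1512 ≡ 4, so v_4 = 4^{−1} = 10 (mod 13).
  i = 5 (α = 10): (10−11)(10−6)(10−12)(10−3) = (−1)·4·(−2)·7 = 56 ≡ 4, so v_5 = 4^{−1} = 10 (mod 13).
  v = [12, 10, 10, 10, 10].
Step 2: syndromes of r = [1, 11, 3, 4, 3] (all sums mod 13).
  S_0 = Σ v_i r_i = 12·1 + 10·11 + 10·3 + 10·4 + 10·3 = 222 ≡ 1.
  S_1 = Σ v_i α_i r_i = 12·11·1 + 10·6·11 + 10·12·3 + 10·3·4 + 10·10·3 = 1572 ≡ 12.
  α_i^2 mod 13 = [4, 10, 1, 9, 9].
  S_2 = Σ v_i α_i^2 r_i = 12·4·1 + 10·10·11 + 10·1·3 + 10·9·4 + 10·9·3 = 1808 ≡ 1.
  S = (1, 12, 1) ≠ 0, so r is not a codeword (an error is present).
Step 3: locate the error. For a single error e at position i, S_ℓ = v_i·e·α_i^ℓ, so α_err = S_1/S_0.
  S_0^{−1} = 1^{−1} = 1 (mod 13), so α_err = 12·1 = 12 ≡ 12 = α_3. Error position i = 3.
  Consistency check: S_2/S_1 = 1·12 = 12 ≡ 12 = α_err ✓ (single-error assumption holds).
Step 4: error magnitude e = S_0/v_3 = S_0·∏_{j≠3}(α_3 − α_j) = 1·4 = 4 ≡ 4 (mod 13).
Step 5: correct position 3: c_3 = r_3 − e = 3 − 4 ≡ 12 (mod 13). Hence c = [1, 11, 12, 4, 3].
  Check: interpolating c through the α_i gives m(x) = 10 + 11·x (degree < 2) with m(α_i) = c_i for every i, so c is indeed a codeword.


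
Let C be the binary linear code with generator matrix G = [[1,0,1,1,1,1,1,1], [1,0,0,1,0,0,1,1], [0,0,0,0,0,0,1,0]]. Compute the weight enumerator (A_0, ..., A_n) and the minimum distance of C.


Weight distribution: A_0 = 1, A_1 = 1, A_3 = 2, A_4 = 2, A_6 = 1, A_7 = 1. Minimum distance d = 1.

Enumerate all 2^3 = 8 messages m ∈ F_2^3.
For each, compute codeword c = mG in F_2^8, then tally its weight.
  m = 000 → c = 00000000, weight = 0.
  m = 100 → c = 10111111, weight = 7.
  m = 010 → c = 10010011, weight = 4.
  m = 110 → c = 00101100, weight = 3.
  m = 001 → c = 00000010, weight = 1.
  m = 101 → c = 10111101, weight = 6.
  m = 011 → c = 10010001, weight = 3.
  m = 111 → c = 00101110, weight = 4.
Tally weights:
  weight 0: 1 codewords.
  weight 1: 1 codewords.
  weight 3: 2 codewords.
  weight 4: 2 codewords.
  weight 6: 1 codewords.
  weight 7: 1 codewords.
Minimum distance d = smallest w > 0 with A_w > 0 = 1.
Sanity: Σ A_w = 8 = 2^3 = 8 ✓.


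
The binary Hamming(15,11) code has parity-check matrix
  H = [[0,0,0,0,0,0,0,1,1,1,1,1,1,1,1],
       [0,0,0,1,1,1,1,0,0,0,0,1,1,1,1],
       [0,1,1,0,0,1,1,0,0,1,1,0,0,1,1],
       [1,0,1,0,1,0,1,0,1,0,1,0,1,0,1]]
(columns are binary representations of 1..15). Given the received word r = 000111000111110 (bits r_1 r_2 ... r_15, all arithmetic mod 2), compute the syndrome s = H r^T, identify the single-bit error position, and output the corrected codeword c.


s = (1, 0, 0, 1)^T, error position = 9, corrected codeword c = 000111001111110

Compute s = H r^T mod 2 one row at a time:
  s_1 = 0 + 0 + 1 + 1 + 1 + 1 + 1 + 0 = 5 ≡ 1 (mod 2).
  s_2 = 1 + 1 + 1 + 0 + 1 + 1 + 1 + 0 = 6 ≡ 0 (mod 2).
  s_3 = 0 + 0 + 1 + 0 + 1 + 1 + 1 + 0 = 4 ≡ 0 (mod 2).
  s_4 = 0 + 0 + 1 + 0 + 0 + 1 + 1 + 0 = 3 ≡ 1 (mod 2).
s = (1, 0, 0, 1)^T — this equals column 9 of H (binary 1001), so error is at position 9.
Correct: flip bit 9 of r = 000111000111110 to get c = 000111001111110.


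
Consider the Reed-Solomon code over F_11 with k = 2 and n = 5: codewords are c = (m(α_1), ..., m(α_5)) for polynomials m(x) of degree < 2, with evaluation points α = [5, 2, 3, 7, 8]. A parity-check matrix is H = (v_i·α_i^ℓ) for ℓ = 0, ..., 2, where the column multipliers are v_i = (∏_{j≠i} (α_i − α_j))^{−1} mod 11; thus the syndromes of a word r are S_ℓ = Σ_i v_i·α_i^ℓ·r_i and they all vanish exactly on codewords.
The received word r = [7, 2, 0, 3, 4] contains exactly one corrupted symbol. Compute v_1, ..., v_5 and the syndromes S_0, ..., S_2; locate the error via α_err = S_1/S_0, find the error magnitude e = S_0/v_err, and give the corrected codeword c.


S = (7, 1, 8), error at position 5, error magnitude e = 3, c = [7, 2, 0, 3, 1].

Step 1: column multipliers v_i = (∏_{j≠i}(α_i − α_j))^{−1} mod 11.
  i = 1 (α = 5): (5−2)(5−3)(5−7)(5−8) = 3·2·(−2)·(−3) = 36 ≡ 3, so v_1 = 3^{−1} = 4 (mod 11).
  i = 2 (α = 2): (2−5)(2−3)(2−7)(2−8) = (−3)·(−1)·(−5)·(−6) = 90 ≡ 2, so v_2 = 2^{−1} = 6 (mod 11).
  i = 3 (α = 3): (3−5)(3−2)(3−7)(3−8) = (−2)·1·(−4)·(−5) = −40 ≡ 4, so v_3 = 4^{−1} = 3 (mod 11).
  i = 4 (α = 7): (7−5)(7−2)(7−3)(7−8) = 2·5·4·(−1) = −40 ≡ 4, so v_4 = 4^{−1} = 3 (mod 11).
  i = 5 (α = 8): (8−5)(8−2)(8−3)(8−7) = 3·6·5·1 = 90 ≡ 2, so v_5 = 2^{−1} = 6 (mod 11).
  v = [4, 6, 3, 3, 6].
Step 2: syndromes of r = [7, 2, 0, 3, 4] (all sums mod 11).
  S_0 = Σ v_i r_i = 4·7 + 6·2 + 3·0 + 3·3 + 6·4 = 73 ≡ 7.
  S_1 = Σ v_i α_i r_i = 4·5·7 + 6·2·2 + 3·3·0 + 3·7·3 + 6·8·4 = 419 ≡ 1.
  α_i^2 mod 11 = [3, 4, 9, 5, 9].
  S_2 = Σ v_i α_i^2 r_i = 4·3·7 + 6·4·2 + 3·9·0 + 3·5·3 + 6·9·4 = 393 ≡ 8.
  S = (7, 1, 8) ≠ 0, so r is not a codeword (an error is present).
Step 3: locate the error. For a single error e at position i, S_ℓ = v_i·e·α_i^ℓ, so α_err = S_1/S_0.
  S_0^{−1} = 7^{−1} = 8 (mod 11), so α_err = 1·8 = 8 ≡ 8 = α_5. Error position i = 5.
  Consistency check: S_2/S_1 = 8·1 = 8 ≡ 8 = α_err ✓ (single-error assumption holds).
Step 4: error magnitude e = S_0/v_5 = S_0·∏_{j≠5}(α_5 − α_j) = 7·2 = 14 ≡ 3 (mod 11).
Step 5: correct position 5: c_5 = r_5 − e = 4 − 3 ≡ 1 (mod 11). Hence c = [7, 2, 0, 3, 1].
  Check: interpolating c through the α_i gives m(x) = 6 + 9·x (degree < 2) with m(α_i) = c_i for every i, so c is indeed a codeword.


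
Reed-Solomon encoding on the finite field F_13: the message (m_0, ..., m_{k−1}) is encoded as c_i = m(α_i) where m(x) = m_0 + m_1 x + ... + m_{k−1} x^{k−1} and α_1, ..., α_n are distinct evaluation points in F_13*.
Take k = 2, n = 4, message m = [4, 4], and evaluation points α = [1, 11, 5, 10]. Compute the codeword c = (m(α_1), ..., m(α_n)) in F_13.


c = [8, 9, 11, 5]

Message polynomial: m(x) = 4 + 4·x (mod 13).
For each evaluation point α_i, compute m(α_i) mod 13:
  α_1 = 1: Horner steps 4 → 8, so m(1) = 8.
  α_2 = 11: Horner steps 4 → 9, so m(11) = 9.
  α_3 = 5: Horner steps 4 → 11, so m(5) = 11.
  α_4 = 10: Horner steps 4 → 5, so m(10) = 5.
Codeword c = [8, 9, 11, 5] ∈ F_13^4.


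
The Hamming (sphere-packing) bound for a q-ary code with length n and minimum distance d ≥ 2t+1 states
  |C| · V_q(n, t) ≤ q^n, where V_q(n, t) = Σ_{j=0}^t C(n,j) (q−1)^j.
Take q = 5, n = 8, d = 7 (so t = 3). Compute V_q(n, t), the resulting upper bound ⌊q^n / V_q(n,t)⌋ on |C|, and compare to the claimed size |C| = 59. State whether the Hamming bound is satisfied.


V_q(n, t) = 4065, q^n = 390625, Hamming bound = 96, |C| = 59 ≤ bound (satisfied).

Step 1: Compute V_q(n, t) = Σ_{j=0}^3 C(n, j) (q−1)^j.
  j = 0: C(8,0)·(4)^0 = 1·1 = 1.
  j = 1: C(8,1)·(4)^1 = 8·4 = 32.
  j = 2: C(8,2)·(4)^2 = 28·16 = 448.
  j = 3: C(8,3)·(4)^3 = 56·64 = 3584.
  V_q(n, t) = 1 + 32 + 448 + 3584 = 4065.
Step 2: q^n = 5^8 = 390625.
Step 3: Hamming bound ⌊q^n / V_q(n,t)⌋ = ⌊390625/4065⌋ = 96.
Step 4: Compare |C| = 59 to 96: satisfied.
The claimed |C| lies below the Hamming bound.


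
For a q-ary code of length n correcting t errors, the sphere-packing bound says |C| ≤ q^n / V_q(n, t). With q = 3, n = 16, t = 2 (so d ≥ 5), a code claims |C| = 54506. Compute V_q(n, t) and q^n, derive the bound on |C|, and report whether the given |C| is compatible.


V_q(n, t) = 513, q^n = 43046721, Hamming bound = 83911, |C| = 54506 ≤ bound (satisfied).

Step 1: Compute V_q(n, t) = Σ_{j=0}^2 C(n, j) (q−1)^j.
  j = 0: C(16,0)·(2)^0 = 1·1 = 1.
  j = 1: C(16,1)·(2)^1 = 16·2 = 32.
  j = 2: C(16,2)·(2)^2 = 120·4 = 480.
  V_q(n, t) = 1 + 32 + 480 = 513.
Step 2: q^n = 3^16 = 43046721.
Step 3: Hamming bound ⌊q^n / V_q(n,t)⌋ = ⌊43046721/513⌋ = 83911.
Step 4: Compare |C| = 54506 to 83911: satisfied.
The claimed |C| lies below the Hamming bound.


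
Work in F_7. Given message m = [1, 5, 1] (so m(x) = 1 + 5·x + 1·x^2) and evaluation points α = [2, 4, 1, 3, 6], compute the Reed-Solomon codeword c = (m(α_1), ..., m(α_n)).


c = [1, 2, 0, 4, 4]

Message polynomial: m(x) = 1 + 5·x + 1·x^2 (mod 7).
For each evaluation point α_i, compute m(α_i) mod 7:
  α_1 = 2: Horner steps 1 → 0 → 1, so m(2) = 1.
  α_2 = 4: Horner steps 1 → 2 → 2, so m(4) = 2.
  α_3 = 1: Horner steps 1 → 6 → 0, so m(1) = 0.
  α_4 = 3: Horner steps 1 → 1 → 4, so m(3) = 4.
  α_5 = 6: Horner steps 1 → 4 → 4, so m(6) = 4.
Codeword c = [1, 2, 0, 4, 4] ∈ F_7^5.


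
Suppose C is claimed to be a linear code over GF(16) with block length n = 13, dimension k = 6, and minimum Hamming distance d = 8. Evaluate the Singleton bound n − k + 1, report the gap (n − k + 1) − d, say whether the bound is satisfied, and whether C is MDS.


Singleton RHS = n − k + 1 = 8, slack = 0, bound satisfied, MDS.

Singleton bound: d ≤ n − k + 1.
Here n = 13, k = 6, so n − k + 1 = 8.
Given d = 8, check d ≤ 8: YES.
Slack = (n − k + 1) − d = 0.
The code is MDS (slack = 0).
Description: the claimed parameters are [13, 6, 8]_16; such a code would be MDS (meets Singleton bound).


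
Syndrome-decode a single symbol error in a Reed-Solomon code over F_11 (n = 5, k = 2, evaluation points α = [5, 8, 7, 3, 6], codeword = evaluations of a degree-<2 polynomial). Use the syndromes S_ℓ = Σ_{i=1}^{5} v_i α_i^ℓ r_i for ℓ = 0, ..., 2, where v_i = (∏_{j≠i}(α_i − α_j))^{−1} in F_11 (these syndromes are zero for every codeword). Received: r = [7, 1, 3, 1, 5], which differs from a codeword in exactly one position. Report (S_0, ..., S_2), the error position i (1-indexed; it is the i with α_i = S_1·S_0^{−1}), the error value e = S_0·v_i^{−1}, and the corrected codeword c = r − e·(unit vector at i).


S = (10, 8, 2), error at position 4, error magnitude e = 1, c = [7, 1, 3, 0, 5].

Step 1: column multipliers v_i = (∏_{j≠i}(α_i − α_j))^{−1} mod 11.
  i = 1 (α = 5): (5−8)(5−7)(5−3)(5−6) = (−3)·(−2)·2·(−1) = −12 ≡ 10, so v_1 = 10^{−1} = 10 (mod 11).
  i = 2 (α = 8): (8−5)(8−7)(8−3)(8−6) = 3·1·5·2 = 30 ≡ 8, so v_2 = 8^{−1} = 7 (mod 11).
  i = 3 (α = 7): (7−5)(7−8)(7−3)(7−6) = 2·(−1)·4·1 = −8 ≡ 3, so v_3 = 3^{−1} = 4 (mod 11).
  i = 4 (α = 3): (3−5)(3−8)(3−7)(3−6) = (−2)·(−5)·(−4)·(−3) = 120 ≡ 10, so v_4 = 10^{−1} = 10 (mod 11).
  i = 5 (α = 6): (6−5)(6−8)(6−7)(6−3) = 1·(−2)·(−1)·3 = 6 ≡ 6, so v_5 = 6^{−1} = 2 (mod 11).
  v = [10, 7, 4, 10, 2].
Step 2: syndromes of r = [7, 1, 3, 1, 5] (all sums mod 11).
  S_0 = Σ v_i r_i = 10·7 + 7·1 + 4·3 + 10·1 + 2·5 = 109 ≡ 10.
  S_1 = Σ v_i α_i r_i = 10·5·7 + 7·8·1 + 4·7·3 + 10·3·1 + 2·6·5 = 580 ≡ 8.
  α_i^2 mod 11 = [3, 9, 5, 9, 3].
  S_2 = Σ v_i α_i^2 r_i = 10·3·7 + 7·9·1 + 4·5·3 + 10·9·1 + 2·3·5 = 453 ≡ 2.
  S = (10, 8, 2) ≠ 0, so r is not a codeword (an error is present).
Step 3: locate the error. For a single error e at position i, S_ℓ = v_i·e·α_i^ℓ, so α_err = S_1/S_0.
  S_0^{−1} = 10^{−1} = 10 (mod 11), so α_err = 8·10 = 80 ≡ 3 = α_4. Error position i = 4.
  Consistency check: S_2/S_1 = 2·7 = 14 ≡ 3 = α_err ✓ (single-error assumption holds).
Step 4: error magnitude e = S_0/v_4 = S_0·∏_{j≠4}(α_4 − α_j) = 10·10 = 100 ≡ 1 (mod 11).
Step 5: correct position 4: c_4 = r_4 − e = 1 − 1 ≡ 0 (mod 11). Hence c = [7, 1, 3, 0, 5].
  Check: interpolating c through the α_i gives m(x) = 6 + 9·x (degree < 2) with m(α_i) = c_i for every i, so c is indeed a codeword.


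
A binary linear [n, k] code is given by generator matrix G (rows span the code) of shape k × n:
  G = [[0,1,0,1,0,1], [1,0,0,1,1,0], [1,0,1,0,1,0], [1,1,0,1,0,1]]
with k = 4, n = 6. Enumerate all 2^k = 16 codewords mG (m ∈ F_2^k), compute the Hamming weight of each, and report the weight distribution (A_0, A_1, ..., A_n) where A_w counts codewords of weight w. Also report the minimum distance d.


Weight distribution: A_0 = 1, A_1 = 1, A_2 = 3, A_3 = 6, A_4 = 3, A_5 = 1, A_6 = 1. Minimum distance d = 1.

Enumerate all 2^4 = 16 messages m ∈ F_2^4.
For each, compute codeword c = mG in F_2^6, then tally its weight.
  m = 0000 → c = 000000, weight = 0.
  m = 1000 → c = 010101, weight = 3.
  m = 0100 → c = 100110, weight = 3.
  m = 1100 → c = 110011, weight = 4.
  m = 0010 → c = 101010, weight = 3.
  m = 1010 → c = 111111, weight = 6.
  m = 0110 → c = 001100, weight = 2.
  m = 1110 → c = 011001, weight = 3.
  m = 0001 → c = 110101, weight = 4.
  m = 1001 → c = 100000, weight = 1.
  m = 0101 → c = 010011, weight = 3.
  m = 1101 → c = 000110, weight = 2.
  m = 0011 → c = 011111, weight = 5.
  m = 1011 → c = 001010, weight = 2.
  m = 0111 → c = 111001, weight = 4.
  m = 1111 → c = 101100, weight = 3.
Tally weights:
  weight 0: 1 codewords.
  weight 1: 1 codewords.
  weight 2: 3 codewords.
  weight 3: 6 codewords.
  weight 4: 3 codewords.
  weight 5: 1 codewords.
  weight 6: 1 codewords.
Minimum distance d = smallest w > 0 with A_w > 0 = 1.
Sanity: Σ A_w = 16 = 2^4 = 16 ✓.


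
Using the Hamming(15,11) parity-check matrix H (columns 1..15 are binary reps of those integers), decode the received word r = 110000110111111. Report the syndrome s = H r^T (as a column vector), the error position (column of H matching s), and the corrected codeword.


s = (1, 1, 0, 1)^T, error position = 13, corrected codeword c = 110000110111011

Compute s = H r^T mod 2 one row at a time:
  s_1 = 1 + 0 + 1 + 1 + 1 + 1 + 1 + 1 = 7 ≡ 1 (mod 2).
  s_2 = 0 + 0 + 0 + 1 + 1 + 1 + 1 + 1 = 5 ≡ 1 (mod 2).
  s_3 = 1 + 0 + 0 + 1 + 1 + 1 + 1 + 1 = 6 ≡ 0 (mod 2).
  s_4 = 1 + 0 + 0 + 1 + 0 + 1 + 1 + 1 = 5 ≡ 1 (mod 2).
s = (1, 1, 0, 1)^T — this equals column 13 of H (binary 1101), so error is at position 13.
Correct: flip bit 13 of r = 110000110111111 to get c = 110000110111011.


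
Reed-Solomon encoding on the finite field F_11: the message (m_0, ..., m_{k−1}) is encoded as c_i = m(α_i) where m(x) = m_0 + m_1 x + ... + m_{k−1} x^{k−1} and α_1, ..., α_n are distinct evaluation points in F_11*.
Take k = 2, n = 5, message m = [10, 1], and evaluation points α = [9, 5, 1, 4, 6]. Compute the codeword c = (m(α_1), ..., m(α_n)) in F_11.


c = [8, 4, 0, 3, 5]

Message polynomial: m(x) = 10 + 1·x (mod 11).
For each evaluation point α_i, compute m(α_i) mod 11:
  α_1 = 9: Horner steps 1 → 8, so m(9) = 8.
  α_2 = 5: Horner steps 1 → 4, so m(5) = 4.
  α_3 = 1: Horner steps 1 → 0, so m(1) = 0.
  α_4 = 4: Horner steps 1 → 3, so m(4) = 3.
  α_5 = 6: Horner steps 1 → 5, so m(6) = 5.
Codeword c = [8, 4, 0, 3, 5] ∈ F_11^5.


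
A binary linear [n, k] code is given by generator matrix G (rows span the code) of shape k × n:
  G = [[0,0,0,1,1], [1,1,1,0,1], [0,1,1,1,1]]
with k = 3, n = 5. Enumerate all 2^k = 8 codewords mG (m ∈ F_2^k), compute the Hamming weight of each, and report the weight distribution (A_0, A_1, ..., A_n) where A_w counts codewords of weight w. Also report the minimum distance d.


Weight distribution: A_0 = 1, A_2 = 4, A_4 = 3. Minimum distance d = 2.

Enumerate all 2^3 = 8 messages m ∈ F_2^3.
For each, compute codeword c = mG in F_2^5, then tally its weight.
  m = 000 → c = 00000, weight = 0.
  m = 100 → c = 00011, weight = 2.
  m = 010 → c = 11101, weight = 4.
  m = 110 → c = 11110, weight = 4.
  m = 001 → c = 01111, weight = 4.
  m = 101 → c = 01100, weight = 2.
  m = 011 → c = 10010, weight = 2.
  m = 111 → c = 10001, weight = 2.
Tally weights:
  weight 0: 1 codewords.
  weight 2: 4 codewords.
  weight 4: 3 codewords.
Minimum distance d = smallest w > 0 with A_w > 0 = 2.
Sanity: Σ A_w = 8 = 2^3 = 8 ✓.


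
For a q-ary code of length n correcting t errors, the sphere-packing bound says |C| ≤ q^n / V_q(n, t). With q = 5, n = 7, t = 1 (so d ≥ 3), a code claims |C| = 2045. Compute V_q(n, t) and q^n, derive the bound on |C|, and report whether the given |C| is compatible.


V_q(n, t) = 29, q^n = 78125, Hamming bound = 2693, |C| = 2045 ≤ bound (satisfied).

Step 1: Compute V_q(n, t) = Σ_{j=0}^1 C(n, j) (q−1)^j.
  j = 0: C(7,0)·(4)^0 = 1·1 = 1.
  j = 1: C(7,1)·(4)^1 = 7·4 = 28.
  V_q(n, t) = 1 + 28 = 29.
Step 2: q^n = 5^7 = 78125.
Step 3: Hamming bound ⌊q^n / V_q(n,t)⌋ = ⌊78125/29⌋ = 2693.
Step 4: Compare |C| = 2045 to 2693: satisfied.
The claimed |C| lies below the Hamming bound.


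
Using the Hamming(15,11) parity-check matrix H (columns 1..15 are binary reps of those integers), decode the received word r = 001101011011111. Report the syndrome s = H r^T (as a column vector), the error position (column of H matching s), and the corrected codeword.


s = (1, 0, 1, 1)^T, error position = 11, corrected codeword c = 001101011001111

Compute s = H r^T mod 2 one row at a time:
  s_1 = 1 + 1 + 0 + 1 + 1 + 1 + 1 + 1 = 7 ≡ 1 (mod 2).
  s_2 = 1 + 0 + 1 + 0 + 1 + 1 + 1 + 1 = 6 ≡ 0 (mod 2).
  s_3 = 0 + 1 + 1 + 0 + 0 + 1 + 1 + 1 = 5 ≡ 1 (mod 2).
  s_4 = 0 + 1 + 0 + 0 + 1 + 1 + 1 + 1 = 5 ≡ 1 (mod 2).
s = (1, 0, 1, 1)^T — this equals column 11 of H (binary 1011), so error is at position 11.
Correct: flip bit 11 of r = 001101011011111 to get c = 001101011001111.


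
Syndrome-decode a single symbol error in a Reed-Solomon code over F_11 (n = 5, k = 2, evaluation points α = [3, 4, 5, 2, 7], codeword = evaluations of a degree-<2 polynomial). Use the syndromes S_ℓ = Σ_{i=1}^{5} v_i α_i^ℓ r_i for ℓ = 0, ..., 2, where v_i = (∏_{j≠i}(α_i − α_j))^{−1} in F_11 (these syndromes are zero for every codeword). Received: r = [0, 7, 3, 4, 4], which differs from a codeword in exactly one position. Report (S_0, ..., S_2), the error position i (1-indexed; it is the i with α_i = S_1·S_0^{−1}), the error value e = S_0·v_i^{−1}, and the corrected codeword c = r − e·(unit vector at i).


S = (2, 3, 10), error at position 5, error magnitude e = 9, c = [0, 7, 3, 4, 6].

Step 1: column multipliers v_i = (∏_{j≠i}(α_i − α_j))^{−1} mod 11.
  i = 1 (α = 3): (3−4)(3−5)(3−2)(3−7) = (−1)·(−2)·1·(−4) = −8 ≡ 3, so v_1 = 3^{−1} = 4 (mod 11).
  i = 2 (α = 4): (4−3)(4−5)(4−2)(4−7) = 1·(−1)·2·(−3) = 6 ≡ 6, so v_2 = 6^{−1} = 2 (mod 11).
  i = 3 (α = 5): (5−3)(5−4)(5−2)(5−7) = 2·1·3·(−2) = −12 ≡ 10, so v_3 = 10^{−1} = 10 (mod 11).
  i = 4 (α = 2): (2−3)(2−4)(2−5)(2−7) = (−1)·(−2)·(−3)·(−5) = 30 ≡ 8, so v_4 = 8^{−1} = 7 (mod 11).
  i = 5 (α = 7): (7−3)(7−4)(7−5)(7−2) = 4·3·2·5 = 120 ≡ 10, so v_5 = 10^{−1} = 10 (mod 11).
  v = [4, 2, 10, 7, 10].
Step 2: syndromes of r = [0, 7, 3, 4, 4] (all sums mod 11).
  S_0 = Σ v_i r_i = 4·0 + 2·7 + 10·3 + 7·4 + 10·4 = 112 ≡ 2.
  S_1 = Σ v_i α_i r_i = 4·3·0 + 2·4·7 + 10·5·3 + 7·2·4 + 10·7·4 = 542 ≡ 3.
  α_i^2 mod 11 = [9, 5, 3, 4, 5].
  S_2 = Σ v_i α_i^2 r_i = 4·9·0 + 2·5·7 + 10·3·3 + 7·4·4 + 10·5·4 = 472 ≡ 10.
  S = (2, 3, 10) ≠ 0, so r is not a codeword (an error is present).
Step 3: locate the error. For a single error e at position i, S_ℓ = v_i·e·α_i^ℓ, so α_err = S_1/S_0.
  S_0^{−1} = 2^{−1} = 6 (mod 11), so α_err = 3·6 = 18 ≡ 7 = α_5. Error position i = 5.
  Consistency check: S_2/S_1 = 10·4 = 40 ≡ 7 = α_err ✓ (single-error assumption holds).
Step 4: error magnitude e = S_0/v_5 = S_0·∏_{j≠5}(α_5 − α_j) = 2·10 = 20 ≡ 9 (mod 11).
Step 5: correct position 5: c_5 = r_5 − e = 4 − 9 ≡ 6 (mod 11). Hence c = [0, 7, 3, 4, 6].
  Check: interpolating c through the α_i gives m(x) = 1 + 7·x (degree < 2) with m(α_i) = c_i for every i, so c is indeed a codeword.


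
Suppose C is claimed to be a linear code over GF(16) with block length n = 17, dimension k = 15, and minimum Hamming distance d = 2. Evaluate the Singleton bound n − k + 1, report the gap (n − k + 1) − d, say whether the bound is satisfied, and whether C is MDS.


Singleton RHS = n − k + 1 = 3, slack = 1, bound satisfied, not MDS.

Singleton bound: d ≤ n − k + 1.
Here n = 17, k = 15, so n − k + 1 = 3.
Given d = 2, check d ≤ 3: YES.
Slack = (n − k + 1) − d = 1.
The code is NOT MDS (slack = 1 > 0).
Description: the claimed parameters are [17, 15, 2]_16; such a code would be non-MDS.


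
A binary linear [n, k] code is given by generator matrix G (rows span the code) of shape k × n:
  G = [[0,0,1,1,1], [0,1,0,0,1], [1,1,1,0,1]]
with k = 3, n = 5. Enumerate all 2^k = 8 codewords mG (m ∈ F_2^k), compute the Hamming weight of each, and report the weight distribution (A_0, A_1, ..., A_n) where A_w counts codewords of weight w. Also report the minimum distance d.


Weight distribution: A_0 = 1, A_2 = 2, A_3 = 4, A_4 = 1. Minimum distance d = 2.

Enumerate all 2^3 = 8 messages m ∈ F_2^3.
For each, compute codeword c = mG in F_2^5, then tally its weight.
  m = 000 → c = 00000, weight = 0.
  m = 100 → c = 00111, weight = 3.
  m = 010 → c = 01001, weight = 2.
  m = 110 → c = 01110, weight = 3.
  m = 001 → c = 11101, weight = 4.
  m = 101 → c = 11010, weight = 3.
  m = 011 → c = 10100, weight = 2.
  m = 111 → c = 10011, weight = 3.
Tally weights:
  weight 0: 1 codewords.
  weight 2: 2 codewords.
  weight 3: 4 codewords.
  weight 4: 1 codewords.
Minimum distance d = smallest w > 0 with A_w > 0 = 2.
Sanity: Σ A_w = 8 = 2^3 = 8 ✓.


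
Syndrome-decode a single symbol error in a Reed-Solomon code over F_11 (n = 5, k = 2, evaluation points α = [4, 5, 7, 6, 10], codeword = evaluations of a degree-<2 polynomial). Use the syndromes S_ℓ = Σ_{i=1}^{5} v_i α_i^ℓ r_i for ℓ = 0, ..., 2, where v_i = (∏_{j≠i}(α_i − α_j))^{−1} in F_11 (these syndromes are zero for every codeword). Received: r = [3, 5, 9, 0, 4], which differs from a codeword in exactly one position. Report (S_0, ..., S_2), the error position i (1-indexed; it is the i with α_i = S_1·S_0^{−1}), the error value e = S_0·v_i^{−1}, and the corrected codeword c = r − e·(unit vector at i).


S = (6, 3, 7), error at position 4, error magnitude e = 4, c = [3, 5, 9, 7, 4].

Step 1: column multipliers v_i = (∏_{j≠i}(α_i − α_j))^{−1} mod 11.
  i = 1 (α = 4): (4−5)(4−7)(4−6)(4−10) = (−1)·(−3)·(−2)·(−6) = 36 ≡ 3, so v_1 = 3^{−1} = 4 (mod 11).
  i = 2 (α = 5): (5−4)(5−7)(5−6)(5−10) = 1·(−2)·(−1)·(−5) = −10 ≡ 1, so v_2 = 1^{−1} = 1 (mod 11).
  i = 3 (α = 7): (7−4)(7−5)(7−6)(7−10) = 3·2·1·(−3) = −18 ≡ 4, so v_3 = 4^{−1} = 3 (mod 11).
  i = 4 (α = 6): (6−4)(6−5)(6−7)(6−10) = 2·1·(−1)·(−4) = 8 ≡ 8, so v_4 = 8^{−1} = 7 (mod 11).
  i = 5 (α = 10): (10−4)(10−5)(10−7)(10−6) = 6·5·3·4 = 360 ≡ 8, so v_5 = 8^{−1} = 7 (mod 11).
  v = [4, 1, 3, 7, 7].
Step 2: syndromes of r = [3, 5, 9, 0, 4] (all sums mod 11).
  S_0 = Σ v_i r_i = 4·3 + 1·5 + 3·9 + 7·0 + 7·4 = 72 ≡ 6.
  S_1 = Σ v_i α_i r_i = 4·4·3 + 1·5·5 + 3·7·9 + 7·6·0 + 7·10·4 = 542 ≡ 3.
  α_i^2 mod 11 = [5, 3, 5, 3, 1].
  S_2 = Σ v_i α_i^2 r_i = 4·5·3 + 1·3·5 + 3·5·9 + 7·3·0 + 7·1·4 = 238 ≡ 7.
  S = (6, 3, 7) ≠ 0, so r is not a codeword (an error is present).
Step 3: locate the error. For a single error e at position i, S_ℓ = v_i·e·α_i^ℓ, so α_err = S_1/S_0.
  S_0^{−1} = 6^{−1} = 2 (mod 11), so α_err = 3·2 = 6 ≡ 6 = α_4. Error position i = 4.
  Consistency check: S_2/S_1 = 7·4 = 28 ≡ 6 = α_err ✓ (single-error assumption holds).
Step 4: error magnitude e = S_0/v_4 = S_0·∏_{j≠4}(α_4 − α_j) = 6·8 = 48 ≡ 4 (mod 11).
Step 5: correct position 4: c_4 = r_4 − e = 0 − 4 ≡ 7 (mod 11). Hence c = [3, 5, 9, 7, 4].
  Check: interpolating c through the α_i gives m(x) = 6 + 2·x (degree < 2) with m(α_i) = c_i for every i, so c is indeed a codeword.


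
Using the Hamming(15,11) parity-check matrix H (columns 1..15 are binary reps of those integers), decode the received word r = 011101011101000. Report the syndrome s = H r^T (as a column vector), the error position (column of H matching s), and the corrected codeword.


s = (0, 1, 0, 0)^T, error position = 4, corrected codeword c = 011001011101000

Compute s = H r^T mod 2 one row at a time:
  s_1 = 1 + 1 + 1 + 0 + 1 + 0 + 0 + 0 = 4 ≡ 0 (mod 2).
  s_2 = 1 + 0 + 1 + 0 + 1 + 0 + 0 + 0 = 3 ≡ 1 (mod 2).
  s_3 = 1 + 1 + 1 + 0 + 1 + 0 + 0 + 0 = 4 ≡ 0 (mod 2).
  s_4 = 0 + 1 + 0 + 0 + 1 + 0 + 0 + 0 = 2 ≡ 0 (mod 2).
s = (0, 1, 0, 0)^T — this equals column 4 of H (binary 0100), so error is at position 4.
Correct: flip bit 4 of r = 011101011101000 to get c = 011001011101000.


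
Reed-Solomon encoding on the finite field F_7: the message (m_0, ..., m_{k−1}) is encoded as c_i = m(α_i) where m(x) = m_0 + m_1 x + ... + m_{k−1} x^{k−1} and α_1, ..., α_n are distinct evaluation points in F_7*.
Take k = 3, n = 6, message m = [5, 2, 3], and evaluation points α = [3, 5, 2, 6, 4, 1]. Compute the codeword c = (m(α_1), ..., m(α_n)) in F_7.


c = [3, 6, 0, 6, 5, 3]

Message polynomial: m(x) = 5 + 2·x + 3·x^2 (mod 7).
For each evaluation point α_i, compute m(α_i) mod 7:
  α_1 = 3: Horner steps 3 → 4 → 3, so m(3) = 3.
  α_2 = 5: Horner steps 3 → 3 → 6, so m(5) = 6.
  α_3 = 2: Horner steps 3 → 1 → 0, so m(2) = 0.
  α_4 = 6: Horner steps 3 → 6 → 6, so m(6) = 6.
  α_5 = 4: Horner steps 3 → 0 → 5, so m(4) = 5.
  α_6 = 1: Horner steps 3 → 5 → 3, so m(1) = 3.
Codeword c = [3, 6, 0, 6, 5, 3] ∈ F_7^6.
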